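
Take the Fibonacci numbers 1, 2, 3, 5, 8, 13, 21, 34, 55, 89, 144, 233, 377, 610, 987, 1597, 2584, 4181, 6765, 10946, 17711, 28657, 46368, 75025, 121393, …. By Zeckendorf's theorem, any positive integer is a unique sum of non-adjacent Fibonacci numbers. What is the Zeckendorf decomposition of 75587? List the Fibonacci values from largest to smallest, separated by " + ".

Repeatedly subtract the largest Fibonacci number that fits:
75025 ≤ 75587 < 121393, so take 75025; remainder 562
377 ≤ 562 < 610, so take 377; remainder 185
144 ≤ 185 < 233, so take 144; remainder 41
34 ≤ 41 < 55, so take 34; remainder 7
5 ≤ 7 < 8, so take 5; remainder 2
2 ≤ 2 < 3, so take 2; remainder 0
So 75587 = 75025 + 377 + 144 + 34 + 5 + 2, with no two terms consecutive in the sequence.

75025 + 377 + 144 + 34 + 5 + 2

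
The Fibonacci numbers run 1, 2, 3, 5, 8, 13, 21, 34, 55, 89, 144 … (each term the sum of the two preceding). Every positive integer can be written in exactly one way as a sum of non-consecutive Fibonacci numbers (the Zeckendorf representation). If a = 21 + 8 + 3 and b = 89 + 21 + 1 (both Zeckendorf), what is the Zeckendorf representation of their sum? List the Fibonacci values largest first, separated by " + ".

89 + 34 + 13 + 5 + 2

The two numbers are 32 and 111, so their sum is 143.
Repeatedly subtract the largest Fibonacci number that fits:
143 − 89 = 54
54 − 34 = 20
20 − 13 = 7
7 − 5 = 2
2 − 2 = 0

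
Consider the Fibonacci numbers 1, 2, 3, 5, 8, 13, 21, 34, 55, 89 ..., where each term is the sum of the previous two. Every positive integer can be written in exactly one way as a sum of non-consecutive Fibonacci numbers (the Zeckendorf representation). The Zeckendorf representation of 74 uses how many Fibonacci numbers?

4

Repeatedly subtract the largest Fibonacci number that fits:
largest Fibonacci ≤ 74 is 55; 74 − 55 = 19
largest Fibonacci ≤ 19 is 13; 19 − 13 = 6
largest Fibonacci ≤ 6 is 5; 6 − 5 = 1
largest Fibonacci ≤ 1 is 1; 1 − 1 = 0
74 = 55 + 13 + 5 + 1, which has 4 terms.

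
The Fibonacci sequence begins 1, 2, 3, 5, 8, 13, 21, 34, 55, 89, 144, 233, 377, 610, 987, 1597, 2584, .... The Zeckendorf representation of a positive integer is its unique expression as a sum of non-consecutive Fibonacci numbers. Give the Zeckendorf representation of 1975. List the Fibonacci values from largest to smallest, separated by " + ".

1975 − 1597 = 378
378 − 377 = 1
1 − 1 = 0
So 1975 = 1597 + 377 + 1, with no two terms consecutive in the sequence.

1597 + 377 + 1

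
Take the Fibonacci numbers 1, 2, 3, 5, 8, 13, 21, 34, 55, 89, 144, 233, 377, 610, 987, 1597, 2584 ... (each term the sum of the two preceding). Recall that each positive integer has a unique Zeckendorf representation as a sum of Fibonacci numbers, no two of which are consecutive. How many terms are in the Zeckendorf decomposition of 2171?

7

subtract 1597 from 2171: 574 remains
subtract 377 from 574: 197 remains
subtract 144 from 197: 53 remains
subtract 34 from 53: 19 remains
subtract 13 from 19: 6 remains
subtract 5 from 6: 1 remains
subtract 1 from 1: 0 remains
2171 = 1597 + 377 + 144 + 34 + 13 + 5 + 1, which has 7 terms.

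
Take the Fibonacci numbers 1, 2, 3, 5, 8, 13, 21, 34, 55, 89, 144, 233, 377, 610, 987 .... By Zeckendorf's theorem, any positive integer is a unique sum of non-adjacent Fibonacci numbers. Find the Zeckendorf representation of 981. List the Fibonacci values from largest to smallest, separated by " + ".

981 − 610 = 371
371 − 233 = 138
138 − 89 = 49
49 − 34 = 15
15 − 13 = 2
2 − 2 = 0
So 981 = 610 + 233 + 89 + 34 + 13 + 2, with no two terms consecutive in the sequence.

610 + 233 + 89 + 34 + 13 + 2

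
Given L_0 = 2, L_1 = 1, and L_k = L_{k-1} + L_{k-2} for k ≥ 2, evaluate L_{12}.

Iterating the recurrence up to L_{5} = 11 and L_{4} = 7:
L_{6} = L_{5} + L_{4} = 11 + 7 = 18
L_{7} = L_{6} + L_{5} = 18 + 11 = 29
L_{8} = L_{7} + L_{6} = 29 + 18 = 47
L_{9} = L_{8} + L_{7} = 47 + 29 = 76
L_{10} = L_{9} + L_{8} = 76 + 47 = 123
L_{11} = L_{10} + L_{9} = 123 + 76 = 199
L_{12} = L_{11} + L_{10} = 199 + 123 = 322

322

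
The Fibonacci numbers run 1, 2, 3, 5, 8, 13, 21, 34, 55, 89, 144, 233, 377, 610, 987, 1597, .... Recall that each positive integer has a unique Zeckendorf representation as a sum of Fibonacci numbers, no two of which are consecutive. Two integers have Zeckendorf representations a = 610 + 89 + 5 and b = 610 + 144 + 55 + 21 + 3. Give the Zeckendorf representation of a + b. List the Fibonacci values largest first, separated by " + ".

The two numbers are 704 and 833, so their sum is 1537.
1537 − 987 = 550
550 − 377 = 173
173 − 144 = 29
29 − 21 = 8
8 − 8 = 0

987 + 377 + 144 + 21 + 8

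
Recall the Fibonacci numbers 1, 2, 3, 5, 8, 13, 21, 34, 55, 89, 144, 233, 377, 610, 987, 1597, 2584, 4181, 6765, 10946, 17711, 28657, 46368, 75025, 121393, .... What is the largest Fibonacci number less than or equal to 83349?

75025

75025 ≤ 83349 < 121393, so the largest Fibonacci number not exceeding 83349 is 75025.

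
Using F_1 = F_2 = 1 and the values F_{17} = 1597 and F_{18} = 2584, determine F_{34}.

By the doubling identity F_{2k} = F_k(2F_{k+1} − F_k): F_{34} = 1597·(2·2584 − 1597) = 1597·3571 = 5702887.

5702887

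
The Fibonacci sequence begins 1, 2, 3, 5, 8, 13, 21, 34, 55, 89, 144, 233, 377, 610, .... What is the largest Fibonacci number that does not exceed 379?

377 ≤ 379 < 610, so the largest Fibonacci number not exceeding 379 is 377.

377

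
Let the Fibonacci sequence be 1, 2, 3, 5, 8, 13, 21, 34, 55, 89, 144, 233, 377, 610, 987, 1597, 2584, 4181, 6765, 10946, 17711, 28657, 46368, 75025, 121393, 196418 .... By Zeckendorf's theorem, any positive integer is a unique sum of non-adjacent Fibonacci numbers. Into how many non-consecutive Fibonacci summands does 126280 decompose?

Greedily peel off the largest Fibonacci term at each step:
126280: greatest Fibonacci not exceeding it is 121393, leaving 4887
4887: greatest Fibonacci not exceeding it is 4181, leaving 706
706: greatest Fibonacci not exceeding it is 610, leaving 96
96: greatest Fibonacci not exceeding it is 89, leaving 7
7: greatest Fibonacci not exceeding it is 5, leaving 2
2: greatest Fibonacci not exceeding it is 2, leaving 0
126280 = 121393 + 4181 + 610 + 89 + 5 + 2, which has 6 terms.

6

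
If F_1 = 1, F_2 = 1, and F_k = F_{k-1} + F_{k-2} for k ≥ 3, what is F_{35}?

Iterating the recurrence up to F_{30} = 832040 and F_{29} = 514229:
F_{31} = F_{30} + F_{29} = 832040 + 514229 = 1346269
F_{32} = F_{31} + F_{30} = 1346269 + 832040 = 2178309
F_{33} = F_{32} + F_{31} = 2178309 + 1346269 = 3524578
F_{34} = F_{33} + F_{32} = 3524578 + 2178309 = 5702887
F_{35} = F_{34} + F_{33} = 5702887 + 3524578 = 9227465

9227465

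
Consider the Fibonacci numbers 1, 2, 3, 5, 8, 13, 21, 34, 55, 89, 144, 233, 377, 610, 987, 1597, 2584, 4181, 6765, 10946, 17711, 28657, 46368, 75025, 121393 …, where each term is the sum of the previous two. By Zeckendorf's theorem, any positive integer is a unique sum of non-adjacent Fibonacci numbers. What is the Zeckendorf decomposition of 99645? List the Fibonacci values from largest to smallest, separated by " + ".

99645: greatest Fibonacci not exceeding it is 75025, leaving 24620
24620: greatest Fibonacci not exceeding it is 17711, leaving 6909
6909: greatest Fibonacci not exceeding it is 6765, leaving 144
144: greatest Fibonacci not exceeding it is 144, leaving 0
So 99645 = 75025 + 17711 + 6765 + 144, with no two terms consecutive in the sequence.

75025 + 17711 + 6765 + 144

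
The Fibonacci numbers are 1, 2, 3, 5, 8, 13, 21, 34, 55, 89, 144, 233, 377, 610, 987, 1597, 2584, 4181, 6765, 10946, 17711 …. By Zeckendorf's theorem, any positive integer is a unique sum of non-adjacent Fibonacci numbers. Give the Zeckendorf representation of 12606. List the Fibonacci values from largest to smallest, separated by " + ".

10946 + 1597 + 55 + 8

Greedily peel off the largest Fibonacci term at each step:
12606 − 10946 = 1660
1660 − 1597 = 63
63 − 55 = 8
8 − 8 = 0
So 12606 = 10946 + 1597 + 55 + 8, with no two terms consecutive in the sequence.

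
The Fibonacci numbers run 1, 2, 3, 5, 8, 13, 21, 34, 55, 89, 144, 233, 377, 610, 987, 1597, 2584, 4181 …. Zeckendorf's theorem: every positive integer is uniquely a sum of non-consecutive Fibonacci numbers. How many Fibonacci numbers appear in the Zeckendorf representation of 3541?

7

largest Fibonacci ≤ 3541 is 2584; 3541 − 2584 = 957
largest Fibonacci ≤ 957 is 610; 957 − 610 = 347
largest Fibonacci ≤ 347 is 233; 347 − 233 = 114
largest Fibonacci ≤ 114 is 89; 114 − 89 = 25
largest Fibonacci ≤ 25 is 21; 25 − 21 = 4
largest Fibonacci ≤ 4 is 3; 4 − 3 = 1
largest Fibonacci ≤ 1 is 1; 1 − 1 = 0
3541 = 2584 + 610 + 233 + 89 + 21 + 3 + 1, which has 7 terms.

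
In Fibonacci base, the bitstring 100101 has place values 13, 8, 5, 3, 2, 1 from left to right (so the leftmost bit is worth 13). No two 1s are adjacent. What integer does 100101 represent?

17

Summing the place values of the 1 bits: 13 + 3 + 1 = 17.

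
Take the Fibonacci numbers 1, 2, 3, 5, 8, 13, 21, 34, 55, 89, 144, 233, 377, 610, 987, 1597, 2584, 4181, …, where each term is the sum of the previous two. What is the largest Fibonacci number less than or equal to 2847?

2584

2584 ≤ 2847 < 4181, so the largest Fibonacci number not exceeding 2847 is 2584.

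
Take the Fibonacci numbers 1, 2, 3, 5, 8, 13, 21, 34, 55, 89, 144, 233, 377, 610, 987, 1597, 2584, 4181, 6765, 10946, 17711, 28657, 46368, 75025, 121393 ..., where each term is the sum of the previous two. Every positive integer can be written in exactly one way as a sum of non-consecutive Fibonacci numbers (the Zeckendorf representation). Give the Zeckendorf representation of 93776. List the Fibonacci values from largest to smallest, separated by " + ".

Repeatedly subtract the largest Fibonacci number that fits:
largest Fibonacci ≤ 93776 is 75025; 93776 − 75025 = 18751
largest Fibonacci ≤ 18751 is 17711; 18751 − 17711 = 1040
largest Fibonacci ≤ 1040 is 987; 1040 − 987 = 53
largest Fibonacci ≤ 53 is 34; 53 − 34 = 19
largest Fibonacci ≤ 19 is 13; 19 − 13 = 6
largest Fibonacci ≤ 6 is 5; 6 − 5 = 1
largest Fibonacci ≤ 1 is 1; 1 − 1 = 0
So 93776 = 75025 + 17711 + 987 + 34 + 13 + 5 + 1, with no two terms consecutive in the sequence.

75025 + 17711 + 987 + 34 + 13 + 5 + 1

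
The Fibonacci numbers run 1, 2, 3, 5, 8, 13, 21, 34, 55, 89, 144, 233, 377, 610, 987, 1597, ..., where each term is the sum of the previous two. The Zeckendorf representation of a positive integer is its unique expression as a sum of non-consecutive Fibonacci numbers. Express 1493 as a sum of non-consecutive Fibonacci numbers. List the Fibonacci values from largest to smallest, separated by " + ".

987 + 377 + 89 + 34 + 5 + 1

Greedy algorithm:
take 987 (≤ 1493); 1493 − 987 = 506
take 377 (≤ 506); 506 − 377 = 129
take 89 (≤ 129); 129 − 89 = 40
take 34 (≤ 40); 40 − 34 = 6
take 5 (≤ 6); 6 − 5 = 1
take 1 (≤ 1); 1 − 1 = 0
So 1493 = 987 + 377 + 89 + 34 + 5 + 1, with no two terms consecutive in the sequence.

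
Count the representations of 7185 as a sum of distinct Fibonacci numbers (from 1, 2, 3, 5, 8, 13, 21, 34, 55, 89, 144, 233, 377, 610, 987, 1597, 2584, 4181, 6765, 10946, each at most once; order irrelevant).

44

Starting from the Zeckendorf form and repeatedly splitting a term F_k into F_{k−1} + F_{k−2} (when neither is already used) reaches every representation.
7185 = 6765+377+34+8+1 = 6765+377+34+5+3+1 = 6765+377+21+13+8+1 = 6765+233+144+34+8+1 = 4181+2584+377+34+8+1 = … (39 more), for 44 in all.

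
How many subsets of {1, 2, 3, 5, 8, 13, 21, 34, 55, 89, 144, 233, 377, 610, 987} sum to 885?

885 = 610+233+34+8 = 610+233+34+5+3 = 610+233+21+13+8 = 610+144+89+34+8 = … (20 more), for 24 in all.

24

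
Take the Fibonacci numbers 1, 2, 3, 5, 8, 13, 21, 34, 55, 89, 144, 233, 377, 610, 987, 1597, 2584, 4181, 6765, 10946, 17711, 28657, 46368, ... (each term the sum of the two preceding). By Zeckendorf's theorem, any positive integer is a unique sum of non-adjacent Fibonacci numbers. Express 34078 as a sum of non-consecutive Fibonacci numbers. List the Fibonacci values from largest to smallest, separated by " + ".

Greedily peel off the largest Fibonacci term at each step:
take 28657 (≤ 34078); 34078 − 28657 = 5421
take 4181 (≤ 5421); 5421 − 4181 = 1240
take 987 (≤ 1240); 1240 − 987 = 253
take 233 (≤ 253); 253 − 233 = 20
take 13 (≤ 20); 20 − 13 = 7
take 5 (≤ 7); 7 − 5 = 2
take 2 (≤ 2); 2 − 2 = 0
So 34078 = 28657 + 4181 + 987 + 233 + 13 + 5 + 2, with no two terms consecutive in the sequence.

28657 + 4181 + 987 + 233 + 13 + 5 + 2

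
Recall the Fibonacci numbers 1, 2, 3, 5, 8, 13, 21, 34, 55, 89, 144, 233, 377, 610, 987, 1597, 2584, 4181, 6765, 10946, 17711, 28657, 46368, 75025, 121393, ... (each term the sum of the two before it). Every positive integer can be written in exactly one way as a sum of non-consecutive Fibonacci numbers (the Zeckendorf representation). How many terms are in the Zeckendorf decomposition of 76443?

7

Greedily peel off the largest Fibonacci term at each step:
76443: greatest Fibonacci not exceeding it is 75025, leaving 1418
1418: greatest Fibonacci not exceeding it is 987, leaving 431
431: greatest Fibonacci not exceeding it is 377, leaving 54
54: greatest Fibonacci not exceeding it is 34, leaving 20
20: greatest Fibonacci not exceeding it is 13, leaving 7
7: greatest Fibonacci not exceeding it is 5, leaving 2
2: greatest Fibonacci not exceeding it is 2, leaving 0
76443 = 75025 + 987 + 377 + 34 + 13 + 5 + 2, which has 7 terms.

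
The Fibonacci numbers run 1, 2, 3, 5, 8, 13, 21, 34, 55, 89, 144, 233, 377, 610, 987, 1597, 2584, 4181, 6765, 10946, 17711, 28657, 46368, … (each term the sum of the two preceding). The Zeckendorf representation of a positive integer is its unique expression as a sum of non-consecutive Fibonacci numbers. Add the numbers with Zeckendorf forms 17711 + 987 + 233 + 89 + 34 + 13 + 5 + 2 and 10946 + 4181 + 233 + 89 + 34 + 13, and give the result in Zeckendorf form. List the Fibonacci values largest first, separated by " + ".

28657 + 4181 + 1597 + 89 + 34 + 8 + 3 + 1

The two numbers are 19074 and 15496, so their sum is 34570.
34570 − 28657 = 5913
5913 − 4181 = 1732
1732 − 1597 = 135
135 − 89 = 46
46 − 34 = 12
12 − 8 = 4
4 − 3 = 1
1 − 1 = 0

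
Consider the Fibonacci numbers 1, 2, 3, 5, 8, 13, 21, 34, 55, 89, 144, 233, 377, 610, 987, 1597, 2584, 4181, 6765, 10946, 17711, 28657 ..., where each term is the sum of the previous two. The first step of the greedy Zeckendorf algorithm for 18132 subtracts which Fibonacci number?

17711

17711 ≤ 18132 < 28657, so the largest Fibonacci number not exceeding 18132 is 17711.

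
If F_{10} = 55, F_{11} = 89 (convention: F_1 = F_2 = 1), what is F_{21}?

By the addition formula F_{m+n} = F_m F_{n+1} + F_{m−1} F_n with m=11, n=10: F_{21} = 89·89 + 55·55 = 7921 + 3025 = 10946.

10946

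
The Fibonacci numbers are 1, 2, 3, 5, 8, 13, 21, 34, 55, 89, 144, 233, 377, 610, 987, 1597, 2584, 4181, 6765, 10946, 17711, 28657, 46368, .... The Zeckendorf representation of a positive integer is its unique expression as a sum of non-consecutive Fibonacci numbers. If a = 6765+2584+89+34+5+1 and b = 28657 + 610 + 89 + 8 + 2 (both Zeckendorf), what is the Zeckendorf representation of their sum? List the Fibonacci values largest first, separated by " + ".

28657 + 6765 + 2584 + 610 + 144 + 55 + 21 + 8

The two numbers are 9478 and 29366, so their sum is 38844.
38844 − 28657 = 10187
10187 − 6765 = 3422
3422 − 2584 = 838
838 − 610 = 228
228 − 144 = 84
84 − 55 = 29
29 − 21 = 8
8 − 8 = 0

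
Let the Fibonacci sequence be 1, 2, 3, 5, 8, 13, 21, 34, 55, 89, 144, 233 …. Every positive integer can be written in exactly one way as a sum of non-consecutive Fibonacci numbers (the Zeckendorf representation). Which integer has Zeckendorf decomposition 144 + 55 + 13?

212

144 + 55 + 13 = 212.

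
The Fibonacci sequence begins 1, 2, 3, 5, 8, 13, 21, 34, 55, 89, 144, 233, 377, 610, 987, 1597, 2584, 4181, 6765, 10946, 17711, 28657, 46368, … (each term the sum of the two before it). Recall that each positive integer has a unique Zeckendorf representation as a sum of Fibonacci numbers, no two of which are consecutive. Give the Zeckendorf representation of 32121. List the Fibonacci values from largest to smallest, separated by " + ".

28657 + 2584 + 610 + 233 + 34 + 3

Repeatedly subtract the largest Fibonacci number that fits:
32121: greatest Fibonacci not exceeding it is 28657, leaving 3464
3464: greatest Fibonacci not exceeding it is 2584, leaving 880
880: greatest Fibonacci not exceeding it is 610, leaving 270
270: greatest Fibonacci not exceeding it is 233, leaving 37
37: greatest Fibonacci not exceeding it is 34, leaving 3
3: greatest Fibonacci not exceeding it is 3, leaving 0
So 32121 = 28657 + 2584 + 610 + 233 + 34 + 3, with no two terms consecutive in the sequence.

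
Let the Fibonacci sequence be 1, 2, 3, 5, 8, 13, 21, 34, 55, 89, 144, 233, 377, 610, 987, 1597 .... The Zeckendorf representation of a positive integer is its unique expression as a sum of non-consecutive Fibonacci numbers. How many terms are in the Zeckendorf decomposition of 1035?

Repeatedly subtract the largest Fibonacci number that fits:
1035 − 987 = 48
48 − 34 = 14
14 − 13 = 1
1 − 1 = 0
1035 = 987 + 34 + 13 + 1, which has 4 terms.

4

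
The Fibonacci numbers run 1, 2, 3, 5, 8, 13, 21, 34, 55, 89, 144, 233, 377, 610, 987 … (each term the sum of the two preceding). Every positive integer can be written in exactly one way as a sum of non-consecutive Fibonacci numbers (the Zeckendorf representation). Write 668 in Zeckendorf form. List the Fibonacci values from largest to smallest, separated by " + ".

Repeatedly subtract the largest Fibonacci number that fits:
largest Fibonacci ≤ 668 is 610; 668 − 610 = 58
largest Fibonacci ≤ 58 is 55; 58 − 55 = 3
largest Fibonacci ≤ 3 is 3; 3 − 3 = 0
So 668 = 610 + 55 + 3, with no two terms consecutive in the sequence.

610 + 55 + 3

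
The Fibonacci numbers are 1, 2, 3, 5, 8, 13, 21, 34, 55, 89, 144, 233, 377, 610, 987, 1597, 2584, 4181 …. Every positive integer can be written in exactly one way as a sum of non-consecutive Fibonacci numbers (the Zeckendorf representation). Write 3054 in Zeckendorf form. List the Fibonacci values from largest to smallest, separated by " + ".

2584 + 377 + 89 + 3 + 1

largest Fibonacci ≤ 3054 is 2584; 3054 − 2584 = 470
largest Fibonacci ≤ 470 is 377; 470 − 377 = 93
largest Fibonacci ≤ 93 is 89; 93 − 89 = 4
largest Fibonacci ≤ 4 is 3; 4 − 3 = 1
largest Fibonacci ≤ 1 is 1; 1 − 1 = 0
So 3054 = 2584 + 377 + 89 + 3 + 1, with no two terms consecutive in the sequence.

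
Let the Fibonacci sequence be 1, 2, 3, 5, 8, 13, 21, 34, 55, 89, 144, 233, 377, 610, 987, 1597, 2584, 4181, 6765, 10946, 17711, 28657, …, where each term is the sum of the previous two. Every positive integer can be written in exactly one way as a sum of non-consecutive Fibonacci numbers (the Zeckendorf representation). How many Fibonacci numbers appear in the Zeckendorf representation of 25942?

25942 − 17711 = 8231
8231 − 6765 = 1466
1466 − 987 = 479
479 − 377 = 102
102 − 89 = 13
13 − 13 = 0
25942 = 17711 + 6765 + 987 + 377 + 89 + 13, which has 6 terms.

6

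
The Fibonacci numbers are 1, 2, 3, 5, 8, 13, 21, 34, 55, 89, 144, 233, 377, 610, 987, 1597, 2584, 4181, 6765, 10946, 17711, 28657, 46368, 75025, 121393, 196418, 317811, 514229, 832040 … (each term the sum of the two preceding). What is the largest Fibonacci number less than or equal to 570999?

514229

514229 ≤ 570999 < 832040, so the largest Fibonacci number not exceeding 570999 is 514229.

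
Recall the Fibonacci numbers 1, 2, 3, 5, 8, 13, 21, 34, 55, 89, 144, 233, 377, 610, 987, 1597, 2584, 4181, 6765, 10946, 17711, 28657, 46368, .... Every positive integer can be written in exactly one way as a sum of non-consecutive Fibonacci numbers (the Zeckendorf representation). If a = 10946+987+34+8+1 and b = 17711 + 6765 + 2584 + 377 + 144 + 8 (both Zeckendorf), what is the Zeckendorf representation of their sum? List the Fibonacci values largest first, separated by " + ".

The two numbers are 11976 and 27589, so their sum is 39565.
39565: greatest Fibonacci not exceeding it is 28657, leaving 10908
10908: greatest Fibonacci not exceeding it is 6765, leaving 4143
4143: greatest Fibonacci not exceeding it is 2584, leaving 1559
1559: greatest Fibonacci not exceeding it is 987, leaving 572
572: greatest Fibonacci not exceeding it is 377, leaving 195
195: greatest Fibonacci not exceeding it is 144, leaving 51
51: greatest Fibonacci not exceeding it is 34, leaving 17
17: greatest Fibonacci not exceeding it is 13, leaving 4
4: greatest Fibonacci not exceeding it is 3, leaving 1
1: greatest Fibonacci not exceeding it is 1, leaving 0

28657 + 6765 + 2584 + 987 + 377 + 144 + 34 + 13 + 3 + 1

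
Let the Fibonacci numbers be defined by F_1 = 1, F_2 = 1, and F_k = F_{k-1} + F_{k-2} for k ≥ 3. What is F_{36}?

Iterating the recurrence up to F_{32} = 2178309 and F_{31} = 1346269:
F_{33} = F_{32} + F_{31} = 2178309 + 1346269 = 3524578
F_{34} = F_{33} + F_{32} = 3524578 + 2178309 = 5702887
F_{35} = F_{34} + F_{33} = 5702887 + 3524578 = 9227465
F_{36} = F_{35} + F_{34} = 9227465 + 5702887 = 14930352

14930352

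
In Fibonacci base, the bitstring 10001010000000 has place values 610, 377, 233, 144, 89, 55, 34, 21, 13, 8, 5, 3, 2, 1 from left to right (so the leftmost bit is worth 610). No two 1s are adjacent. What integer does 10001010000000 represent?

733

Summing the place values of the 1 bits: 610 + 89 + 34 = 733.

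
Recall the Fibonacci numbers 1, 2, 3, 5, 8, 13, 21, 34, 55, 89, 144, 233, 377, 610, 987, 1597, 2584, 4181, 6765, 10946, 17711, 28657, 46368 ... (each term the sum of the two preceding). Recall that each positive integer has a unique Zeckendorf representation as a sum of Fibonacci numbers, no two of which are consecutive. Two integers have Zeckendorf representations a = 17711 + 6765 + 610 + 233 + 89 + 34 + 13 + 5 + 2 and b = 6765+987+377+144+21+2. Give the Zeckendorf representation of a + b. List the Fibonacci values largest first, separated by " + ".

28657 + 4181 + 610 + 233 + 55 + 21 + 1

The two numbers are 25462 and 8296, so their sum is 33758.
largest Fibonacci ≤ 33758 is 28657; 33758 − 28657 = 5101
largest Fibonacci ≤ 5101 is 4181; 5101 − 4181 = 920
largest Fibonacci ≤ 920 is 610; 920 − 610 = 310
largest Fibonacci ≤ 310 is 233; 310 − 233 = 77
largest Fibonacci ≤ 77 is 55; 77 − 55 = 22
largest Fibonacci ≤ 22 is 21; 22 − 21 = 1
largest Fibonacci ≤ 1 is 1; 1 − 1 = 0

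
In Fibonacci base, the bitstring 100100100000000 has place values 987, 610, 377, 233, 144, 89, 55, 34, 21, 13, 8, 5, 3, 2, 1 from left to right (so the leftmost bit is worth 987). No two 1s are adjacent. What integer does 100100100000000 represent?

1275

Summing the place values of the 1 bits: 987 + 233 + 55 = 1275.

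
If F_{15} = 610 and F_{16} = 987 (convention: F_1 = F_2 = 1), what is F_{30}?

By the doubling identity F_{2k} = F_k(2F_{k+1} − F_k): F_{30} = 610·(2·987 − 610) = 610·1364 = 832040.

832040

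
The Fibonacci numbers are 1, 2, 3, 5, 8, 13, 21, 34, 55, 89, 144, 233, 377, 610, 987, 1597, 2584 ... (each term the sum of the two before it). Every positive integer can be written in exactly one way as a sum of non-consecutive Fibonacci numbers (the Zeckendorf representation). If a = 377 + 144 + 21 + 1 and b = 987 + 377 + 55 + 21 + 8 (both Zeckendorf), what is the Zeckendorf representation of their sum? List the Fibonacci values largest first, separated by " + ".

1597 + 377 + 13 + 3 + 1

The two numbers are 543 and 1448, so their sum is 1991.
1597 ≤ 1991 < 2584, so take 1597; remainder 394
377 ≤ 394 < 610, so take 377; remainder 17
13 ≤ 17 < 21, so take 13; remainder 4
3 ≤ 4 < 5, so take 3; remainder 1
1 ≤ 1 < 2, so take 1; remainder 0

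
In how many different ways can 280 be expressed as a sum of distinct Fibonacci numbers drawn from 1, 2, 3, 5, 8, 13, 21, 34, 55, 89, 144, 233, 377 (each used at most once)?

Each representation comes from the Zeckendorf form by replacing some F_k with F_{k−1} + F_{k−2} where possible.
280 = 233+34+13 = 233+34+8+5 = 144+89+34+13 = 233+34+8+3+2 = 233+21+13+8+5 = … (7 more), for 12 in all.

12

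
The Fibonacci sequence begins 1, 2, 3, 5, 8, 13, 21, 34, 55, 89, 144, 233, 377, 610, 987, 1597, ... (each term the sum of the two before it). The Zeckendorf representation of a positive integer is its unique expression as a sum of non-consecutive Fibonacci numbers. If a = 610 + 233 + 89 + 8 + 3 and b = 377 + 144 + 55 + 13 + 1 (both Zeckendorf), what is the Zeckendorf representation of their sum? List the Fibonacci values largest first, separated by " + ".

The two numbers are 943 and 590, so their sum is 1533.
Greedily peel off the largest Fibonacci term at each step:
1533: greatest Fibonacci not exceeding it is 987, leaving 546
546: greatest Fibonacci not exceeding it is 377, leaving 169
169: greatest Fibonacci not exceeding it is 144, leaving 25
25: greatest Fibonacci not exceeding it is 21, leaving 4
4: greatest Fibonacci not exceeding it is 3, leaving 1
1: greatest Fibonacci not exceeding it is 1, leaving 0

987 + 377 + 144 + 21 + 3 + 1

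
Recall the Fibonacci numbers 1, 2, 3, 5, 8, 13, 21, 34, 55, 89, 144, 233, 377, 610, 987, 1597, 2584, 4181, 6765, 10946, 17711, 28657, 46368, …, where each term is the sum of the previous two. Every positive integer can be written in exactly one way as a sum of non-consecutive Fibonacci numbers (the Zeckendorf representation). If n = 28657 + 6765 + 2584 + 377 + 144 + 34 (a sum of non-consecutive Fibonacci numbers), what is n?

38561

28657 + 6765 + 2584 + 377 + 144 + 34 = 38561.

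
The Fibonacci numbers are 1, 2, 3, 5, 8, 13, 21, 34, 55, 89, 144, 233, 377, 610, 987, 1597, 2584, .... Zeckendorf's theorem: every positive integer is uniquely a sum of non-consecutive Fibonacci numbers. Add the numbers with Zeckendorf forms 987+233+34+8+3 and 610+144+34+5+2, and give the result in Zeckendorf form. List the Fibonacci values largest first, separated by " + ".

The two numbers are 1265 and 795, so their sum is 2060.
take 1597 (≤ 2060); 2060 − 1597 = 463
take 377 (≤ 463); 463 − 377 = 86
take 55 (≤ 86); 86 − 55 = 31
take 21 (≤ 31); 31 − 21 = 10
take 8 (≤ 10); 10 − 8 = 2
take 2 (≤ 2); 2 − 2 = 0

1597 + 377 + 55 + 21 + 8 + 2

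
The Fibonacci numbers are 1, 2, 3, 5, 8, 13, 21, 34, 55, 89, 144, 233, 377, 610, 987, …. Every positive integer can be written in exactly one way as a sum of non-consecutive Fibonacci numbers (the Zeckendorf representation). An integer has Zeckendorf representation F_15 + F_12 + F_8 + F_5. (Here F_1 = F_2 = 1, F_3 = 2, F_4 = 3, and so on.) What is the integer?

780

F_15 + F_12 + F_8 + F_5 = 610 + 144 + 21 + 5 = 780.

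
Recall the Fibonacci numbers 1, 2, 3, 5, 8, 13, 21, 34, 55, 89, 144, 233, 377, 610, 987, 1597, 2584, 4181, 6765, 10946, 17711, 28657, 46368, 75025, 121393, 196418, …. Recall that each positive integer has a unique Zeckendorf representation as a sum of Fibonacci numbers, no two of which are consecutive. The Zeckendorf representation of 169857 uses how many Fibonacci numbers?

9

Repeatedly subtract the largest Fibonacci number that fits:
169857 − 121393 = 48464
48464 − 46368 = 2096
2096 − 1597 = 499
499 − 377 = 122
122 − 89 = 33
33 − 21 = 12
12 − 8 = 4
4 − 3 = 1
1 − 1 = 0
169857 = 121393 + 46368 + 1597 + 377 + 89 + 21 + 8 + 3 + 1, which has 9 terms.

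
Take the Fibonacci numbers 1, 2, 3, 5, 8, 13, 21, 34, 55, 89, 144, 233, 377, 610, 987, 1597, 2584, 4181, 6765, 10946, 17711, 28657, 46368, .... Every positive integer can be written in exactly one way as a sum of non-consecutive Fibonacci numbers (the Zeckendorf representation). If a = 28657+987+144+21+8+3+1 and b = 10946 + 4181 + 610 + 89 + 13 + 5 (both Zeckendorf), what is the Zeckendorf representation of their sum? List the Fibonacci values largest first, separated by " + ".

The two numbers are 29821 and 15844, so their sum is 45665.
take 28657 (≤ 45665); 45665 − 28657 = 17008
take 10946 (≤ 17008); 17008 − 10946 = 6062
take 4181 (≤ 6062); 6062 − 4181 = 1881
take 1597 (≤ 1881); 1881 − 1597 = 284
take 233 (≤ 284); 284 − 233 = 51
take 34 (≤ 51); 51 − 34 = 17
take 13 (≤ 17); 17 − 13 = 4
take 3 (≤ 4); 4 − 3 = 1
take 1 (≤ 1); 1 − 1 = 0

28657 + 10946 + 4181 + 1597 + 233 + 34 + 13 + 3 + 1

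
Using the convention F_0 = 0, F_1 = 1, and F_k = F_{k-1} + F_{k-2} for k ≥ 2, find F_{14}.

Iterating the recurrence up to F_{9} = 34 and F_{8} = 21:
F_{10} = F_{9} + F_{8} = 34 + 21 = 55
F_{11} = F_{10} + F_{9} = 55 + 34 = 89
F_{12} = F_{11} + F_{10} = 89 + 55 = 144
F_{13} = F_{12} + F_{11} = 144 + 89 = 233
F_{14} = F_{13} + F_{12} = 233 + 144 = 377

377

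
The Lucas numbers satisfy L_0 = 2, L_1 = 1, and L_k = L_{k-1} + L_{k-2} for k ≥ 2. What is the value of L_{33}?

7881196

Iterating the recurrence up to L_{29} = 1149851 and L_{28} = 710647:
L_{30} = L_{29} + L_{28} = 1149851 + 710647 = 1860498
L_{31} = L_{30} + L_{29} = 1860498 + 1149851 = 3010349
L_{32} = L_{31} + L_{30} = 3010349 + 1860498 = 4870847
L_{33} = L_{32} + L_{31} = 4870847 + 3010349 = 7881196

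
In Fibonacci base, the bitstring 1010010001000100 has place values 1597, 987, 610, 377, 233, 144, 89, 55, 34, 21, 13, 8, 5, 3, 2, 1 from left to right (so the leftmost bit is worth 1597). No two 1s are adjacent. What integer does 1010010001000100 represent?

2375

Summing the place values of the 1 bits: 1597 + 610 + 144 + 21 + 3 = 2375.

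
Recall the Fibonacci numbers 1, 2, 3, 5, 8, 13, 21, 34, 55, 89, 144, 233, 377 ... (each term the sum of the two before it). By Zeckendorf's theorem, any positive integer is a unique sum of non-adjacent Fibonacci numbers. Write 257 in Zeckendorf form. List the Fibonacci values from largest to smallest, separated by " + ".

Repeatedly subtract the largest Fibonacci number that fits:
largest Fibonacci ≤ 257 is 233; 257 − 233 = 24
largest Fibonacci ≤ 24 is 21; 24 − 21 = 3
largest Fibonacci ≤ 3 is 3; 3 − 3 = 0
So 257 = 233 + 21 + 3, with no two terms consecutive in the sequence.

233 + 21 + 3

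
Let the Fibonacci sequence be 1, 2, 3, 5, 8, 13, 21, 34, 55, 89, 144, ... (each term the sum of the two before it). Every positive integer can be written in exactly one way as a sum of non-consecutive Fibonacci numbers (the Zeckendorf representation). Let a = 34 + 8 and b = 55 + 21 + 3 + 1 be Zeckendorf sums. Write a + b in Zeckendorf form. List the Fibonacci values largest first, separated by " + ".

The two numbers are 42 and 80, so their sum is 122.
89 ≤ 122 < 144, so take 89; remainder 33
21 ≤ 33 < 34, so take 21; remainder 12
8 ≤ 12 < 13, so take 8; remainder 4
3 ≤ 4 < 5, so take 3; remainder 1
1 ≤ 1 < 2, so take 1; remainder 0

89 + 21 + 8 + 3 + 1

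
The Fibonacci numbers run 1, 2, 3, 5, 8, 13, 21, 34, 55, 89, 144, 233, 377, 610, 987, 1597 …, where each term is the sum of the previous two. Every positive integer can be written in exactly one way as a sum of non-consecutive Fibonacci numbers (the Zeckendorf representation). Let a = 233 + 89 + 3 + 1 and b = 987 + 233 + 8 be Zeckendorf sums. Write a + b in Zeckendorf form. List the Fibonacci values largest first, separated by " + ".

987 + 377 + 144 + 34 + 8 + 3 + 1

The two numbers are 326 and 1228, so their sum is 1554.
largest Fibonacci ≤ 1554 is 987; 1554 − 987 = 567
largest Fibonacci ≤ 567 is 377; 567 − 377 = 190
largest Fibonacci ≤ 190 is 144; 190 − 144 = 46
largest Fibonacci ≤ 46 is 34; 46 − 34 = 12
largest Fibonacci ≤ 12 is 8; 12 − 8 = 4
largest Fibonacci ≤ 4 is 3; 4 − 3 = 1
largest Fibonacci ≤ 1 is 1; 1 − 1 = 0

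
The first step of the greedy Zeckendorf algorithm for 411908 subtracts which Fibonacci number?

317811 ≤ 411908 < 514229, so the largest Fibonacci number not exceeding 411908 is 317811.

317811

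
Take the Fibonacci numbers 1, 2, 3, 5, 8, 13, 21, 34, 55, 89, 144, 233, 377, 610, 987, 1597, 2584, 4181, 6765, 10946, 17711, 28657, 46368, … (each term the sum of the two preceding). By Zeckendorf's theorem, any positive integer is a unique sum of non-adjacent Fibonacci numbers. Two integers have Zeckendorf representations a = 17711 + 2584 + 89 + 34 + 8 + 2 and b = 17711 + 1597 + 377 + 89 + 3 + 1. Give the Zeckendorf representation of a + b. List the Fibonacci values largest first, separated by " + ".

The two numbers are 20428 and 19778, so their sum is 40206.
Repeatedly subtract the largest Fibonacci number that fits:
subtract 28657 from 40206: 11549 remains
subtract 10946 from 11549: 603 remains
subtract 377 from 603: 226 remains
subtract 144 from 226: 82 remains
subtract 55 from 82: 27 remains
subtract 21 from 27: 6 remains
subtract 5 from 6: 1 remains
subtract 1 from 1: 0 remains

28657 + 10946 + 377 + 144 + 55 + 21 + 5 + 1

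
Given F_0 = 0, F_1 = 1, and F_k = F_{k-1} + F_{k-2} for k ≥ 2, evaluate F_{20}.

6765

Iterating the recurrence up to F_{12} = 144 and F_{11} = 89:
F_{13} = F_{12} + F_{11} = 144 + 89 = 233
F_{14} = F_{13} + F_{12} = 233 + 144 = 377
F_{15} = F_{14} + F_{13} = 377 + 233 = 610
F_{16} = F_{15} + F_{14} = 610 + 377 = 987
F_{17} = F_{16} + F_{15} = 987 + 610 = 1597
F_{18} = F_{17} + F_{16} = 1597 + 987 = 2584
F_{19} = F_{18} + F_{17} = 2584 + 1597 = 4181
F_{20} = F_{19} + F_{18} = 4181 + 2584 = 6765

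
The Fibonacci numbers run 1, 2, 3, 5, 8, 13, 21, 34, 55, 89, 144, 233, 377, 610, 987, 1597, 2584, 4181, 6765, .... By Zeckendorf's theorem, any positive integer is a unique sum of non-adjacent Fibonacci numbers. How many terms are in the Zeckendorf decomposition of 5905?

Repeatedly subtract the largest Fibonacci number that fits:
5905: greatest Fibonacci not exceeding it is 4181, leaving 1724
1724: greatest Fibonacci not exceeding it is 1597, leaving 127
127: greatest Fibonacci not exceeding it is 89, leaving 38
38: greatest Fibonacci not exceeding it is 34, leaving 4
4: greatest Fibonacci not exceeding it is 3, leaving 1
1: greatest Fibonacci not exceeding it is 1, leaving 0
5905 = 4181 + 1597 + 89 + 34 + 3 + 1, which has 6 terms.

6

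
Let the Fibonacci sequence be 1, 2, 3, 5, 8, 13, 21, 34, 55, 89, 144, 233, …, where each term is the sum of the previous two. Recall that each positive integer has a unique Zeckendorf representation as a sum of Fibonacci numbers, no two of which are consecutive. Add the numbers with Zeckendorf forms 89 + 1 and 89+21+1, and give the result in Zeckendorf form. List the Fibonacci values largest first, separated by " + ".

The two numbers are 90 and 111, so their sum is 201.
Greedy algorithm:
largest Fibonacci ≤ 201 is 144; 201 − 144 = 57
largest Fibonacci ≤ 57 is 55; 57 − 55 = 2
largest Fibonacci ≤ 2 is 2; 2 − 2 = 0

144 + 55 + 2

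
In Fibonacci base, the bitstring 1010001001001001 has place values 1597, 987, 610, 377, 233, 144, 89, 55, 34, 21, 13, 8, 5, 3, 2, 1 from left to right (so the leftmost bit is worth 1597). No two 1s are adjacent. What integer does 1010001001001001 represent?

2323

Summing the place values of the 1 bits: 1597 + 610 + 89 + 21 + 5 + 1 = 2323.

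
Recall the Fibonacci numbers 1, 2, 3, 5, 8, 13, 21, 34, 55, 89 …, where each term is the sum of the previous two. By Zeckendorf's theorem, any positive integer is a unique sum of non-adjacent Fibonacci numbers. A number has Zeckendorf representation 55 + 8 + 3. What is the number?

55 + 8 + 3 = 66.

66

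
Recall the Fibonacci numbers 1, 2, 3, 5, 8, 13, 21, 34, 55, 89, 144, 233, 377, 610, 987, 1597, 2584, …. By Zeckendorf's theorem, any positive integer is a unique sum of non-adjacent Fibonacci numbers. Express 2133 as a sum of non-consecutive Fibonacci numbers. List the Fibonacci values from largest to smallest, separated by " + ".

1597 + 377 + 144 + 13 + 2

Greedy algorithm:
take 1597 (≤ 2133); 2133 − 1597 = 536
take 377 (≤ 536); 536 − 377 = 159
take 144 (≤ 159); 159 − 144 = 15
take 13 (≤ 15); 15 − 13 = 2
take 2 (≤ 2); 2 − 2 = 0
So 2133 = 1597 + 377 + 144 + 13 + 2, with no two terms consecutive in the sequence.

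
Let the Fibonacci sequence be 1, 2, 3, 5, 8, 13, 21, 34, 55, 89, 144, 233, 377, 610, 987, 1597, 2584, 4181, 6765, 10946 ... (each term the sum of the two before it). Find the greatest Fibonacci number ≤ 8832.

6765

6765 ≤ 8832 < 10946, so the largest Fibonacci number not exceeding 8832 is 6765.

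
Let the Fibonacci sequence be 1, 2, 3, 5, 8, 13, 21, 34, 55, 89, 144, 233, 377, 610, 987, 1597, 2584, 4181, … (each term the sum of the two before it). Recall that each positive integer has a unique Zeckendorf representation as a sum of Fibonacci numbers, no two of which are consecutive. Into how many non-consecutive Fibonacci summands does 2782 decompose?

6

Repeatedly subtract the largest Fibonacci number that fits:
2782: greatest Fibonacci not exceeding it is 2584, leaving 198
198: greatest Fibonacci not exceeding it is 144, leaving 54
54: greatest Fibonacci not exceeding it is 34, leaving 20
20: greatest Fibonacci not exceeding it is 13, leaving 7
7: greatest Fibonacci not exceeding it is 5, leaving 2
2: greatest Fibonacci not exceeding it is 2, leaving 0
2782 = 2584 + 144 + 34 + 13 + 5 + 2, which has 6 terms.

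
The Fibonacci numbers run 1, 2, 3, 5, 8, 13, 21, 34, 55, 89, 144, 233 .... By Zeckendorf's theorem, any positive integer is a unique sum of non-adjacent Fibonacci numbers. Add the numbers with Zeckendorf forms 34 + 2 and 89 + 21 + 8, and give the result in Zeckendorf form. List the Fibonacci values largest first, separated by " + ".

The two numbers are 36 and 118, so their sum is 154.
154 − 144 = 10
10 − 8 = 2
2 − 2 = 0

144 + 8 + 2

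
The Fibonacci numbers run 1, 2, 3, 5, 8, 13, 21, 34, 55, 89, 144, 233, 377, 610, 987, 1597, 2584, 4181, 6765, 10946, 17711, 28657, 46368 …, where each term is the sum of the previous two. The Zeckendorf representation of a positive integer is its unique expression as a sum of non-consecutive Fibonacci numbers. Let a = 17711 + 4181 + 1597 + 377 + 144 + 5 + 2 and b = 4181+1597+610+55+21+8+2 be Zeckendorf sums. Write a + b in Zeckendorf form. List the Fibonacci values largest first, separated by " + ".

28657 + 1597 + 233 + 3 + 1

The two numbers are 24017 and 6474, so their sum is 30491.
30491: greatest Fibonacci not exceeding it is 28657, leaving 1834
1834: greatest Fibonacci not exceeding it is 1597, leaving 237
237: greatest Fibonacci not exceeding it is 233, leaving 4
4: greatest Fibonacci not exceeding it is 3, leaving 1
1: greatest Fibonacci not exceeding it is 1, leaving 0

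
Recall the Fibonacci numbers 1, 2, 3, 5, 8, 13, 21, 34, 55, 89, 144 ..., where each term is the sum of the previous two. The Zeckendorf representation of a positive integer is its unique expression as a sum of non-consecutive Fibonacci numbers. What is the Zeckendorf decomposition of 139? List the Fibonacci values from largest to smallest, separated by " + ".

89 + 34 + 13 + 3

Repeatedly subtract the largest Fibonacci number that fits:
subtract 89 from 139: 50 remains
subtract 34 from 50: 16 remains
subtract 13 from 16: 3 remains
subtract 3 from 3: 0 remains
So 139 = 89 + 34 + 13 + 3, with no two terms consecutive in the sequence.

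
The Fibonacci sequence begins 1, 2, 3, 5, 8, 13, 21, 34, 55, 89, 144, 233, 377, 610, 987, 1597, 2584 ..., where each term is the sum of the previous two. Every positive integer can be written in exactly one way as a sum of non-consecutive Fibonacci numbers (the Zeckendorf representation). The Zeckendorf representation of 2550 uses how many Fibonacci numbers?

Repeatedly subtract the largest Fibonacci number that fits:
2550: greatest Fibonacci not exceeding it is 1597, leaving 953
953: greatest Fibonacci not exceeding it is 610, leaving 343
343: greatest Fibonacci not exceeding it is 233, leaving 110
110: greatest Fibonacci not exceeding it is 89, leaving 21
21: greatest Fibonacci not exceeding it is 21, leaving 0
2550 = 1597 + 610 + 233 + 89 + 21, which has 5 terms.

5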